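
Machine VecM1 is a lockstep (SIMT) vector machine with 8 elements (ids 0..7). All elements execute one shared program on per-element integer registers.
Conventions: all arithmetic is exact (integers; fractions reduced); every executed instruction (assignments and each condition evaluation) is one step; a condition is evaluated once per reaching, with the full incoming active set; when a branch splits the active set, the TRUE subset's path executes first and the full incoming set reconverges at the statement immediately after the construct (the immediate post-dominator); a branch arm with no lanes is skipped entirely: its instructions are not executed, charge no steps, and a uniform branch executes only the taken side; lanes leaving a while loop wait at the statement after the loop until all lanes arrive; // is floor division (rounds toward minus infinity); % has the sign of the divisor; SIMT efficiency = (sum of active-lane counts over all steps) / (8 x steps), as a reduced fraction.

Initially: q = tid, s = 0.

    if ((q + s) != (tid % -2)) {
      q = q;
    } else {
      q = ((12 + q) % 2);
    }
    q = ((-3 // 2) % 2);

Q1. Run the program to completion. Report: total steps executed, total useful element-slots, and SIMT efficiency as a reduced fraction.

Answer: 4 steps, 24 useful, 3/4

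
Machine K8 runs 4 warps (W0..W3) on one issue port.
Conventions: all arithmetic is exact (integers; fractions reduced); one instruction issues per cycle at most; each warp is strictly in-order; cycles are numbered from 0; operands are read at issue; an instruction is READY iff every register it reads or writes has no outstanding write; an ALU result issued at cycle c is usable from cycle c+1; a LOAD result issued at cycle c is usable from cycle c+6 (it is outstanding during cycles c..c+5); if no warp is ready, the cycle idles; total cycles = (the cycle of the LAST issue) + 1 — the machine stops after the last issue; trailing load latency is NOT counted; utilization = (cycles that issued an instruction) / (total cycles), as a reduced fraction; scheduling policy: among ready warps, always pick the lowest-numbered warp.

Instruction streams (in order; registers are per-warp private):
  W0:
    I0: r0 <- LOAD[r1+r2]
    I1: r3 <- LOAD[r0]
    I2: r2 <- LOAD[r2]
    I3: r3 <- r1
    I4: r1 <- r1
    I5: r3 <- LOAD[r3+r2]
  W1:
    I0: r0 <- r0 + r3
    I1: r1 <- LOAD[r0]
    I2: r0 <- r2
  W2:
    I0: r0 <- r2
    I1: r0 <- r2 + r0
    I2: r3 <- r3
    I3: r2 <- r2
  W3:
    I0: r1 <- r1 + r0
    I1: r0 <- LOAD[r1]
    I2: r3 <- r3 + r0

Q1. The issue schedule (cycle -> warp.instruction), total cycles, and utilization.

cycle 0: W0.I0
cycle 1: W1.I0
cycle 2: W1.I1
cycle 3: W1.I2
cycle 4: W2.I0
cycle 5: W2.I1
cycle 6: W0.I1
cycle 7: W0.I2
cycle 8: W2.I2
cycle 9: W2.I3
cycle 10: W3.I0
cycle 11: W3.I1
cycle 12: W0.I3
cycle 13: W0.I4
cycle 14: W0.I5
cycle 15: idle
cycle 16: idle
cycle 17: W3.I2

Answer: 18 cycles, utilization 8/9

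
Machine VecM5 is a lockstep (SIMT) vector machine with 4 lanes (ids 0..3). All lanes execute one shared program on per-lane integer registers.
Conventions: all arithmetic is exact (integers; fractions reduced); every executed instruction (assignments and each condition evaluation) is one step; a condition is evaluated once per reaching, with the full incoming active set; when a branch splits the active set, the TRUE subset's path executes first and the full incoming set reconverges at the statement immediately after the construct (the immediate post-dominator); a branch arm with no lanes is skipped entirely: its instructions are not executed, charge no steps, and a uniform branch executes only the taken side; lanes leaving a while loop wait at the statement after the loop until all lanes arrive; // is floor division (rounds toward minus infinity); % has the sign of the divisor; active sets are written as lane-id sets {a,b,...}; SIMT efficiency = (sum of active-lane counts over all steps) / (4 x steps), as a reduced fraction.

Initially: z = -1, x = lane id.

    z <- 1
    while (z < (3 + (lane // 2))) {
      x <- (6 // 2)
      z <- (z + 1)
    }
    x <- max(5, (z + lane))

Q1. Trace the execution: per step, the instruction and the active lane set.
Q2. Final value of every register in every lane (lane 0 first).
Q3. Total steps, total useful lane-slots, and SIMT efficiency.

step 0: z <- 1                       {0,1,2,3}
step 1: eval (z < (3 + (lane // 2))) {0,1,2,3}
step 2: x <- (6 // 2)                {0,1,2,3}
step 3: z <- (z + 1)                 {0,1,2,3}
step 4: eval (z < (3 + (lane // 2))) {0,1,2,3}
step 5: x <- (6 // 2)                {0,1,2,3}
step 6: z <- (z + 1)                 {0,1,2,3}
step 7: eval (z < (3 + (lane // 2))) {0,1,2,3}
step 8: x <- (6 // 2)                {2,3}
step 9: z <- (z + 1)                 {2,3}
step 10: eval (z < (3 + (lane // 2))) {2,3}
step 11: x <- max(5, (z + lane))      {0,1,2,3}

Answer: 12 steps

z: 3,3,4,4
x: 5,5,6,7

steps = 12; useful = 42; efficiency = 42/48 = 7/8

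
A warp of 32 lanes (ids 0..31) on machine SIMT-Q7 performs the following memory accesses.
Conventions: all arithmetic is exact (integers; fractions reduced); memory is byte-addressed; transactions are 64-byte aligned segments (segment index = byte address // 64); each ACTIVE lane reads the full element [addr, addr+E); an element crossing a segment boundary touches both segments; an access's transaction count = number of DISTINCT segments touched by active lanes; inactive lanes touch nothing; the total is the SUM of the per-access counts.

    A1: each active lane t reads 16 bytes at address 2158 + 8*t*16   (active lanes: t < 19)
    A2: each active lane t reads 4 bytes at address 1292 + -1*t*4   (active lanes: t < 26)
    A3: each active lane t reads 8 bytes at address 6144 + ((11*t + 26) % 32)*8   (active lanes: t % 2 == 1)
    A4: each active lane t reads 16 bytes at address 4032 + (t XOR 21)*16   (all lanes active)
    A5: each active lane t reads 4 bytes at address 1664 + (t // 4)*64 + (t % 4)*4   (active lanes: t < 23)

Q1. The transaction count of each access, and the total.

A1: 19 transactions
A2: 3 transactions
A3: 4 transactions
A4: 8 transactions
A5: 6 transactions

Answer: 19,3,4,8,6; total 40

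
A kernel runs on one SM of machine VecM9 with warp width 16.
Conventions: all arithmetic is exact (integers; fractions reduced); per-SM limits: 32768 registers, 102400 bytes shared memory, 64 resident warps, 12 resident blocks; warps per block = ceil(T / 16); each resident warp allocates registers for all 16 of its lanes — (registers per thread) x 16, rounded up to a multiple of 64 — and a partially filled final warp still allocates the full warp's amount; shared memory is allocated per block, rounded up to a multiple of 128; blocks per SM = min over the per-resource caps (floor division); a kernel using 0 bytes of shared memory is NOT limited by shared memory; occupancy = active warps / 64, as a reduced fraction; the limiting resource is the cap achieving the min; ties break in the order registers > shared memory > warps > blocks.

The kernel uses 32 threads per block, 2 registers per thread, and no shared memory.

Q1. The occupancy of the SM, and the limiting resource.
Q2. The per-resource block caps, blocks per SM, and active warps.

Answer: occupancy 3/8, limited by blocks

registers: 256 blocks
shared memory: no limit (kernel uses none)
warps: 32 blocks
blocks: 12 blocks

Answer: 12 blocks, 24 active warps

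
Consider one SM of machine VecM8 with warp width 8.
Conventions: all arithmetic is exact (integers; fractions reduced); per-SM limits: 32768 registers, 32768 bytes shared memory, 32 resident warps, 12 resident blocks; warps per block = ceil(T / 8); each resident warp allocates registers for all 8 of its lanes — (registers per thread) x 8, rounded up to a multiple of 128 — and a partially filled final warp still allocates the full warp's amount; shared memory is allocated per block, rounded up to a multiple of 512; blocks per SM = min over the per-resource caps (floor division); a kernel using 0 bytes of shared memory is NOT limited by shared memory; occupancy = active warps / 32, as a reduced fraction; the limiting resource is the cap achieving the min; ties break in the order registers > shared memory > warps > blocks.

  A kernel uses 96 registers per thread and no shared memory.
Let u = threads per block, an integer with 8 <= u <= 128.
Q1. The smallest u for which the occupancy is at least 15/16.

Answer: u = 17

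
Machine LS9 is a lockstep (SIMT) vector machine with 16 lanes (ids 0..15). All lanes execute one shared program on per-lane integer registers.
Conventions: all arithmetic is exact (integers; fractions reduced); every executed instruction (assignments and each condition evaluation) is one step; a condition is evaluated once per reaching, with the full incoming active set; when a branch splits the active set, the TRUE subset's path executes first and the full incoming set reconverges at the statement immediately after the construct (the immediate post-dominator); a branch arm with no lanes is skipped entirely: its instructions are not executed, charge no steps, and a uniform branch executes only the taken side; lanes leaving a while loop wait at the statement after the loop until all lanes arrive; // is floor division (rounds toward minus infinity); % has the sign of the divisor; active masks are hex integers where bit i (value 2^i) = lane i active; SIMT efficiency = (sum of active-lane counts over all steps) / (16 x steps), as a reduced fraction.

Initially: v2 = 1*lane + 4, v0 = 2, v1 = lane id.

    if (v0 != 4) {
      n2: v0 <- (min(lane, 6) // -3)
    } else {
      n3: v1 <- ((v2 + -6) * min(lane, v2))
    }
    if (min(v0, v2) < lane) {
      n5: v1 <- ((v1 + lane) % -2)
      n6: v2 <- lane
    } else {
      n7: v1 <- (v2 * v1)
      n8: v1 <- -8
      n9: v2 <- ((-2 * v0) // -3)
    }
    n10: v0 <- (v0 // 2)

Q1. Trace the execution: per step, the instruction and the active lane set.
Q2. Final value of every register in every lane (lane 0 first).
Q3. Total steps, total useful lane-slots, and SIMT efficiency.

step 0: eval (v0 != 4)               0xffff
step 1: v0 <- (min(lane, 6) // -3)   0xffff
step 2: eval (min(v0, v2) < lane)    0xffff
step 3: v1 <- ((v1 + lane) % -2)     0xfffe
step 4: v2 <- lane                   0xfffe
step 5: v1 <- (v2 * v1)              0x0001
step 6: v1 <- -8                     0x0001
step 7: v2 <- ((-2 * v0) // -3)      0x0001
step 8: v0 <- (v0 // 2)              0xffff

Answer: 9 steps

v2: 0,1,2,3,4,5,6,7,8,9,10,11,12,13,14,15
v0: 0,-1,-1,-1,-1,-1,-1,-1,-1,-1,-1,-1,-1,-1,-1,-1
v1: -8,0,0,0,0,0,0,0,0,0,0,0,0,0,0,0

steps = 9; useful = 97; efficiency = 97/144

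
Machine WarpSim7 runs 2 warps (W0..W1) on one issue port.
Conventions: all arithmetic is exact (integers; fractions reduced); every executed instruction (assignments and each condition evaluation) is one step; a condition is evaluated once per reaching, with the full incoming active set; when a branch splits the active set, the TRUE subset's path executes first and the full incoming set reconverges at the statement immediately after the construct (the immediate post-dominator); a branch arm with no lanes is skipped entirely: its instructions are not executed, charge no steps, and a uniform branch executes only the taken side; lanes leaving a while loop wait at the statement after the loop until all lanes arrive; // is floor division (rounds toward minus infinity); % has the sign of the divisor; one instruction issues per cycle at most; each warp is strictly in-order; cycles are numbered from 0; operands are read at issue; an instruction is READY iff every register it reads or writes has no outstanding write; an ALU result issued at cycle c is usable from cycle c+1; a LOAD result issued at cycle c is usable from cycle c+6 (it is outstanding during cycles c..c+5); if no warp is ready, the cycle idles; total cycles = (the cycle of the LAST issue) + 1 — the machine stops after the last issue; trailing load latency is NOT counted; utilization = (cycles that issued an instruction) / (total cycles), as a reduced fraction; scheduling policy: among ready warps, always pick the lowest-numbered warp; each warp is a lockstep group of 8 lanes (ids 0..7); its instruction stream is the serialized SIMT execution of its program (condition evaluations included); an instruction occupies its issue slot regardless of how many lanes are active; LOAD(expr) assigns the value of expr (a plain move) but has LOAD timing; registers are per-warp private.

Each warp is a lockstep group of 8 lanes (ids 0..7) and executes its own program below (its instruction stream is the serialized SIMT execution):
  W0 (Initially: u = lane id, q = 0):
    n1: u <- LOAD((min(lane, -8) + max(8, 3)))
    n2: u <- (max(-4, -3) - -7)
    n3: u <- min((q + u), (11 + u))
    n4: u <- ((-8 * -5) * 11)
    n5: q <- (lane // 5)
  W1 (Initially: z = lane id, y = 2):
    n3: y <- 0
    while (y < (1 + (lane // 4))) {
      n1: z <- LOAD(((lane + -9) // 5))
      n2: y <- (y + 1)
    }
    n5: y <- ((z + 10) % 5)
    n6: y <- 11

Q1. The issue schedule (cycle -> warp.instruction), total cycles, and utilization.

cycle 0: W0.I0
cycle 1: W1.I0
cycle 2: W1.I1
cycle 3: W1.I2
cycle 4: W1.I3
cycle 5: W1.I4
cycle 6: W0.I1
cycle 7: W0.I2
cycle 8: W0.I3
cycle 9: W0.I4
cycle 10: W1.I5
cycle 11: W1.I6
cycle 12: W1.I7
cycle 13: idle
cycle 14: idle
cycle 15: idle
cycle 16: W1.I8
cycle 17: W1.I9

Answer: 18 cycles, utilization 5/6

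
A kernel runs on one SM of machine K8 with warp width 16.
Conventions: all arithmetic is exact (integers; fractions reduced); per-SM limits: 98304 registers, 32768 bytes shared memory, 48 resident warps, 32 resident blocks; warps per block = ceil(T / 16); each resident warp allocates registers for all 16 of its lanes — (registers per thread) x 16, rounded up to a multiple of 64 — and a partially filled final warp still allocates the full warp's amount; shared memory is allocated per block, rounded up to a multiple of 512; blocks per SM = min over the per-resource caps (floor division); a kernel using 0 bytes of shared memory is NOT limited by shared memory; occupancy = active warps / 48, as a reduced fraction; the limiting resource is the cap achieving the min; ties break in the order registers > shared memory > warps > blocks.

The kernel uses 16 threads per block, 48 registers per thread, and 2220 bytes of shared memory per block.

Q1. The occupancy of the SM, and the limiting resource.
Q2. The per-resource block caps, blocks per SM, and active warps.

Answer: occupancy 1/4, limited by shared memory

registers: 128 blocks
shared memory: 12 blocks
warps: 48 blocks
blocks: 32 blocks

Answer: 12 blocks, 12 active warps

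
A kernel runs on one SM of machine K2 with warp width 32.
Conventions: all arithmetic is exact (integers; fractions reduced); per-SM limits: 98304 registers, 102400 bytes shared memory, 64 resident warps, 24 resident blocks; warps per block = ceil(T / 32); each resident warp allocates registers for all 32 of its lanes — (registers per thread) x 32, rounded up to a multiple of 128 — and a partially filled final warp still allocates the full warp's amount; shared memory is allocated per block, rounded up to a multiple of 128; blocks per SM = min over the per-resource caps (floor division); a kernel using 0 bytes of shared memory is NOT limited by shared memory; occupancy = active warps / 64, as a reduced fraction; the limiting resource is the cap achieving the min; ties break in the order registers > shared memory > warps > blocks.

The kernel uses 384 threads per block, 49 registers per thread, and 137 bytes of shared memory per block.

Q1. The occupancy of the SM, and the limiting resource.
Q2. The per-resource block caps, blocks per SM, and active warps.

Answer: occupancy 3/4, limited by registers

registers: 4 blocks
shared memory: 400 blocks
warps: 5 blocks
blocks: 24 blocks

Answer: 4 blocks, 48 active warps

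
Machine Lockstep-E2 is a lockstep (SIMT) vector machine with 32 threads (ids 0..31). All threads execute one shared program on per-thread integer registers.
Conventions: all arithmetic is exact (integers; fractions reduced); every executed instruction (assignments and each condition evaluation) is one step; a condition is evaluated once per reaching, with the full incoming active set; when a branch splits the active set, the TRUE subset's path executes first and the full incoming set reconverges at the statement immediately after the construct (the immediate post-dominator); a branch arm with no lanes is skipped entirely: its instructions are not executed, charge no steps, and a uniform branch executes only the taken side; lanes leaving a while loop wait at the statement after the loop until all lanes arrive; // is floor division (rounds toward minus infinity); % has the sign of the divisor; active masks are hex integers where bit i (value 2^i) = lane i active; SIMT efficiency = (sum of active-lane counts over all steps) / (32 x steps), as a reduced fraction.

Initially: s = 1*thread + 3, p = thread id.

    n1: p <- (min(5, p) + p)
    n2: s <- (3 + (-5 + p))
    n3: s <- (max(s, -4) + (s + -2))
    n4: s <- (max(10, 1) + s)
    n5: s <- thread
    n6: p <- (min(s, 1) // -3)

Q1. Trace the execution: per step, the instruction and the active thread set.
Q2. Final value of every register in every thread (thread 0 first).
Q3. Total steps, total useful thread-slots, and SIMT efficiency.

step 0: p <- (min(5, p) + p)         0xffffffff
step 1: s <- (3 + (-5 + p))          0xffffffff
step 2: s <- (max(s, -4) + (s + -2)) 0xffffffff
step 3: s <- (max(10, 1) + s)        0xffffffff
step 4: s <- thread                  0xffffffff
step 5: p <- (min(s, 1) // -3)       0xffffffff

Answer: 6 steps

s: 0,1,2,3,4,5,6,7,8,9,10,11,12,13,14,15,16,17,18,19,20,21,22,23,24,25,26,27,28,29,30,31
p: 0,-1,-1,-1,-1,-1,-1,-1,-1,-1,-1,-1,-1,-1,-1,-1,-1,-1,-1,-1,-1,-1,-1,-1,-1,-1,-1,-1,-1,-1,-1,-1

steps = 6; useful = 192; efficiency = 192/192 = 1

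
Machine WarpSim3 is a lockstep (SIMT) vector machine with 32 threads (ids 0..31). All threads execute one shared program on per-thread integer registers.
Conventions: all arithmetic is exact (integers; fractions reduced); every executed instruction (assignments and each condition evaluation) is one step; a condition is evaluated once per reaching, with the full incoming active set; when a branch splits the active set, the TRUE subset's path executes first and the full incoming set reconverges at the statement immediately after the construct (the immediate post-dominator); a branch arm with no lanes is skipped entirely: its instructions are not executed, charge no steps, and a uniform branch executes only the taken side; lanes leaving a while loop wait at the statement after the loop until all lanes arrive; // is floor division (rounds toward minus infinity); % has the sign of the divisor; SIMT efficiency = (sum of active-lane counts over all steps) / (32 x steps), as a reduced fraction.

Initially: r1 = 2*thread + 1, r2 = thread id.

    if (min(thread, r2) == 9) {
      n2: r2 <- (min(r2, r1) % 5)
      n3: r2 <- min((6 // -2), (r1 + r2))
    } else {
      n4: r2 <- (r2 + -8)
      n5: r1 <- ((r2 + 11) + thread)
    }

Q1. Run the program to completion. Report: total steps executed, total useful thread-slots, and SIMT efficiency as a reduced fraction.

Answer: 5 steps, 96 useful, 3/5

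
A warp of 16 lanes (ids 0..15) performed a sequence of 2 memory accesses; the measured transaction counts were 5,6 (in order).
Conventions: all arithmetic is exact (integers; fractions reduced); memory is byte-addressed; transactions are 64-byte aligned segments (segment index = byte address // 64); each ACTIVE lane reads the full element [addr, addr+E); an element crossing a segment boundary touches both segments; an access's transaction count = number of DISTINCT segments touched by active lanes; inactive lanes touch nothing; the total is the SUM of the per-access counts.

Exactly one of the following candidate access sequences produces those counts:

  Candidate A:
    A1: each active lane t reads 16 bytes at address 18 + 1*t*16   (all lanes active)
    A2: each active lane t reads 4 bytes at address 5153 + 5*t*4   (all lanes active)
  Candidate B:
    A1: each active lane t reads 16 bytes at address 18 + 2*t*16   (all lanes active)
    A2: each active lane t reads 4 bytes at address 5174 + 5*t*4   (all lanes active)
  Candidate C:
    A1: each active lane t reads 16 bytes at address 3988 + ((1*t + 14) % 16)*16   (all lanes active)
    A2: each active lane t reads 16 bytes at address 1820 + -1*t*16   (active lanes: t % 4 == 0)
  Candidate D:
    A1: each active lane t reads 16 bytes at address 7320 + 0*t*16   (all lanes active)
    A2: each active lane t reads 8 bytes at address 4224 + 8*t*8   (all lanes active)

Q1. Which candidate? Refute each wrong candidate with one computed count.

B: A1 gives 9 transactions, not 5
C: A2 gives 4 transactions, not 6
D: A1 gives 1 transaction, not 5
A: all counts match (5,6)

Answer: A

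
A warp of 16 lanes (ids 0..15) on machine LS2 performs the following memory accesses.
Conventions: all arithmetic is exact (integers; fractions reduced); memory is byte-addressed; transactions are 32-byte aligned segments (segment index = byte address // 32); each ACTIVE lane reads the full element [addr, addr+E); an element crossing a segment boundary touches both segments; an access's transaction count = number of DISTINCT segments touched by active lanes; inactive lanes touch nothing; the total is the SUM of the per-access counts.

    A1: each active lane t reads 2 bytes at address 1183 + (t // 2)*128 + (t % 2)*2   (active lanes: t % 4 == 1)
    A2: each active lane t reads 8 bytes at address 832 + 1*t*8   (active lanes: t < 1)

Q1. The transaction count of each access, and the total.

A1: 4 transactions
A2: 1 transaction

Answer: 4,1; total 5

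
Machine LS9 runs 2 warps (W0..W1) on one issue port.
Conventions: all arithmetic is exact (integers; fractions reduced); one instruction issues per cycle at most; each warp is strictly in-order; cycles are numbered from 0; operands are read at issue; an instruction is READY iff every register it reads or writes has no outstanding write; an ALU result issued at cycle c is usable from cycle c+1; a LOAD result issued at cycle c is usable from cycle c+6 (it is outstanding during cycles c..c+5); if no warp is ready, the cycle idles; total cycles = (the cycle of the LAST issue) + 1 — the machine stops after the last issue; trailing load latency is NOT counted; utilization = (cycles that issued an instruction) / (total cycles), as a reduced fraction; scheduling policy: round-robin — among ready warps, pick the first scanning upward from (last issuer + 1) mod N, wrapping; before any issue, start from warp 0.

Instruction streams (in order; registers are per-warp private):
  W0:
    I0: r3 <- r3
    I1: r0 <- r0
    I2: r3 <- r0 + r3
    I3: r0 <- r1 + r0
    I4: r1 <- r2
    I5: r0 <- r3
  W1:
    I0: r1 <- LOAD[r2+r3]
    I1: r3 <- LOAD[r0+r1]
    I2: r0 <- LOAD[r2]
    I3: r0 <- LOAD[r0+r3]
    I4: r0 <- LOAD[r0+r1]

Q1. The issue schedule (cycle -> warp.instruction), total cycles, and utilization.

cycle 0: W0.I0
cycle 1: W1.I0
cycle 2: W0.I1
cycle 3: W0.I2
cycle 4: W0.I3
cycle 5: W0.I4
cycle 6: W0.I5
cycle 7: W1.I1
cycle 8: W1.I2
cycle 9: idle
cycle 10: idle
cycle 11: idle
cycle 12: idle
cycle 13: idle
cycle 14: W1.I3
cycle 15: idle
cycle 16: idle
cycle 17: idle
cycle 18: idle
cycle 19: idle
cycle 20: W1.I4

Answer: 21 cycles, utilization 11/21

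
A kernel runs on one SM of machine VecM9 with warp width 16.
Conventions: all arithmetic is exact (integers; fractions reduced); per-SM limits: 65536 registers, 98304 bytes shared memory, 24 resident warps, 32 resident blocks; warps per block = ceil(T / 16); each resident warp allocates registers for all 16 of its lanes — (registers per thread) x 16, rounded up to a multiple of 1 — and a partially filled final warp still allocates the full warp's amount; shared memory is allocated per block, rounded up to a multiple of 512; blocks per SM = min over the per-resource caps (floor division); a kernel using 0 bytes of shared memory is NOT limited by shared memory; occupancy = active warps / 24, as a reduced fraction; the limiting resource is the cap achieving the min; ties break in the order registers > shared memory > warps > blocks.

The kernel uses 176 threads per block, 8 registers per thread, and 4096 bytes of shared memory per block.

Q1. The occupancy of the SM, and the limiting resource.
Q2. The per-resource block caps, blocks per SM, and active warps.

Answer: occupancy 11/12, limited by warps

registers: 46 blocks
shared memory: 24 blocks
warps: 2 blocks
blocks: 32 blocks

Answer: 2 blocks, 22 active warps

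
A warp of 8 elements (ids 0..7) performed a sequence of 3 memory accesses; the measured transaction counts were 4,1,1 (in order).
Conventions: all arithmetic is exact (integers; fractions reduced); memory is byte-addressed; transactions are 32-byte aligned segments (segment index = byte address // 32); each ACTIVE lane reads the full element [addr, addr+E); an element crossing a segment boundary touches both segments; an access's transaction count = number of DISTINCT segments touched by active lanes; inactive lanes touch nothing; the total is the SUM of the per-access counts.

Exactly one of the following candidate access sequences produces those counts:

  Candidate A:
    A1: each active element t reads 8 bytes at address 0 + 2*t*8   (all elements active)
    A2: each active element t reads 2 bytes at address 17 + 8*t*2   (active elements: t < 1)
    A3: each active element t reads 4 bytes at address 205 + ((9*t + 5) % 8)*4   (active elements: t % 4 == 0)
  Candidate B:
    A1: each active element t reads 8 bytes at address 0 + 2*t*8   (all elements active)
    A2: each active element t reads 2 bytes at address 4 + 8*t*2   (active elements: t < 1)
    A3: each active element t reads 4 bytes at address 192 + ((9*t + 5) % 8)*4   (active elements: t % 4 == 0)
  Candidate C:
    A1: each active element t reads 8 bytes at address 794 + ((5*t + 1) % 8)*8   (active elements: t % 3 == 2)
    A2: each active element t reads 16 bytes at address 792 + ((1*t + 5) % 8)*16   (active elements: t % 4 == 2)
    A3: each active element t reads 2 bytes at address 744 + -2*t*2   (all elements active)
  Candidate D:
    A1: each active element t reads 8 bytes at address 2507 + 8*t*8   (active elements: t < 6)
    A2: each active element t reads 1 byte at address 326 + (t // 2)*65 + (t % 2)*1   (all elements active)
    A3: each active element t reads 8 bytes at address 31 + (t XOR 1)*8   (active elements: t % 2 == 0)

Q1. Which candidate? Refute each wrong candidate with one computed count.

A: A3 gives 2 transactions, not 1
C: A1 gives 1 transaction, not 4
D: A1 gives 6 transactions, not 4
B: all counts match (4,1,1)

Answer: B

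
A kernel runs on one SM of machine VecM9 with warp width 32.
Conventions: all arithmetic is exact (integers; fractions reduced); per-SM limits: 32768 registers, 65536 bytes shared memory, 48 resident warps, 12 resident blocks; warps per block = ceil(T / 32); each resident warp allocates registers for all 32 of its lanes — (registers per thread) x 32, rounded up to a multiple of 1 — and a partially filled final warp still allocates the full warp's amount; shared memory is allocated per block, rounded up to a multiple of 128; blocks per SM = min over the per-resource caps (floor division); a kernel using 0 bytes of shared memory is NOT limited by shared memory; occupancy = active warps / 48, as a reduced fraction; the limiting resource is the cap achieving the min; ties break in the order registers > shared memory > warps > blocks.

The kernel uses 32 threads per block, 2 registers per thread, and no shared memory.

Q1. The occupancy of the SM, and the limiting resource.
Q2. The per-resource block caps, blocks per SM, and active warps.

Answer: occupancy 1/4, limited by blocks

registers: 512 blocks
shared memory: no limit (kernel uses none)
warps: 48 blocks
blocks: 12 blocks

Answer: 12 blocks, 12 active warps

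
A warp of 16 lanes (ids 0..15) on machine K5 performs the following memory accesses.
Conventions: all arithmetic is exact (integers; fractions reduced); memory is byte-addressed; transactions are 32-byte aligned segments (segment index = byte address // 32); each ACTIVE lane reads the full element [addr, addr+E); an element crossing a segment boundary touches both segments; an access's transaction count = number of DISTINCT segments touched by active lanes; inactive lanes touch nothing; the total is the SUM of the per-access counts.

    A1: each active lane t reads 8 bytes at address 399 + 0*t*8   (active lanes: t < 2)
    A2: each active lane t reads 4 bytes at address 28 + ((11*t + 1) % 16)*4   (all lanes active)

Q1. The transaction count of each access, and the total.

A1: 1 transaction
A2: 3 transactions

Answer: 1,3; total 4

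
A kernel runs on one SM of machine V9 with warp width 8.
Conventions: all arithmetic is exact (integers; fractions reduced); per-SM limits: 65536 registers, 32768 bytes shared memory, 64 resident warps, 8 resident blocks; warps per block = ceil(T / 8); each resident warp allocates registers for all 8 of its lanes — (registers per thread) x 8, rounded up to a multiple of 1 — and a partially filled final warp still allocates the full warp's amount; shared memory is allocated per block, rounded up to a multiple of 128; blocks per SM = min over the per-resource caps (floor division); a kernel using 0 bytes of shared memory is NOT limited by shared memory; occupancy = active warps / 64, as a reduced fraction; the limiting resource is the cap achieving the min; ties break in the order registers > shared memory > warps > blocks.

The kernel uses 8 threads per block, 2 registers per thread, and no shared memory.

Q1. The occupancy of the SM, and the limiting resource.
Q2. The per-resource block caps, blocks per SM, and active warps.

Answer: occupancy 1/8, limited by blocks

registers: 4096 blocks
shared memory: no limit (kernel uses none)
warps: 64 blocks
blocks: 8 blocks

Answer: 8 blocks, 8 active warps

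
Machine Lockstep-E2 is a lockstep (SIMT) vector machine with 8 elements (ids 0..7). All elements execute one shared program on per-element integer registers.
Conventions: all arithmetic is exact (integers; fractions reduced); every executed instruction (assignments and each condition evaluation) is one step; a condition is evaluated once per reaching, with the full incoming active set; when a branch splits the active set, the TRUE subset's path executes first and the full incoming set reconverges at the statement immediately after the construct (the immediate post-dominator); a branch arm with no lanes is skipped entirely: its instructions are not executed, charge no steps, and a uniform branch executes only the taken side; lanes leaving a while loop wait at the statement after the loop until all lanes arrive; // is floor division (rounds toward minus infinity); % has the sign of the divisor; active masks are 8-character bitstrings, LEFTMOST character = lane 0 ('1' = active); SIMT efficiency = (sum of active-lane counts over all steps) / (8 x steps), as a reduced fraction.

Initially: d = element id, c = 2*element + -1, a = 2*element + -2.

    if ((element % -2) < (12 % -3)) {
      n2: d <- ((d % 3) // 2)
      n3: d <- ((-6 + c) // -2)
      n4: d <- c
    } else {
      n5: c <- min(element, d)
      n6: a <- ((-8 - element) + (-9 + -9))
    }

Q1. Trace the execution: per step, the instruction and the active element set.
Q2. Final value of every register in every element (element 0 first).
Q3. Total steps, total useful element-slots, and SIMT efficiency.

step 0: eval ((element % -2) < (12 % -3)) 11111111
step 1: d <- ((d % 3) // 2)          01010101
step 2: d <- ((-6 + c) // -2)        01010101
step 3: d <- c                       01010101
step 4: c <- min(element, d)         10101010
step 5: a <- ((-8 - element) + (-9 + -9)) 10101010

Answer: 6 steps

d: 0,1,2,5,4,9,6,13
c: 0,1,2,5,4,9,6,13
a: -26,0,-28,4,-30,8,-32,12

steps = 6; useful = 28; efficiency = 28/48 = 7/12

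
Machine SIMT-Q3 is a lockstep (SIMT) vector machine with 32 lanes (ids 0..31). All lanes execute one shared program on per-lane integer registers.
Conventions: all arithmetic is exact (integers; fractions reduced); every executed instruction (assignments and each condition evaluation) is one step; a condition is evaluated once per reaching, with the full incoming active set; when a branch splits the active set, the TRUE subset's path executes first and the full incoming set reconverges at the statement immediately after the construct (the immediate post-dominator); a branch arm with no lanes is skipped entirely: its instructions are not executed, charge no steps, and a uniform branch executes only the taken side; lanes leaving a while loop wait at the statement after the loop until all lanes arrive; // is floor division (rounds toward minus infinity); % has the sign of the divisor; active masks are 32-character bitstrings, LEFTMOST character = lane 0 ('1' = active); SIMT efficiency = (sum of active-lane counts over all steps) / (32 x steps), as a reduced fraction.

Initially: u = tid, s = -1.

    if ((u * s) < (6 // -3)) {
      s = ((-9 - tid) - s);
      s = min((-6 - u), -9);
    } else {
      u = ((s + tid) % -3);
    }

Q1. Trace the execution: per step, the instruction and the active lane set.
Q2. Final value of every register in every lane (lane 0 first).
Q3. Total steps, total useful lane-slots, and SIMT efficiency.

step 0: eval ((u * s) < (6 // -3))   11111111111111111111111111111111
step 1: s <- ((-9 - tid) - s)        00011111111111111111111111111111
step 2: s <- min((-6 - u), -9)       00011111111111111111111111111111
step 3: u <- ((s + tid) % -3)        11100000000000000000000000000000

Answer: 4 steps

u: -1,0,-2,3,4,5,6,7,8,9,10,11,12,13,14,15,16,17,18,19,20,21,22,23,24,25,26,27,28,29,30,31
s: -1,-1,-1,-9,-10,-11,-12,-13,-14,-15,-16,-17,-18,-19,-20,-21,-22,-23,-24,-25,-26,-27,-28,-29,-30,-31,-32,-33,-34,-35,-36,-37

steps = 4; useful = 93; efficiency = 93/128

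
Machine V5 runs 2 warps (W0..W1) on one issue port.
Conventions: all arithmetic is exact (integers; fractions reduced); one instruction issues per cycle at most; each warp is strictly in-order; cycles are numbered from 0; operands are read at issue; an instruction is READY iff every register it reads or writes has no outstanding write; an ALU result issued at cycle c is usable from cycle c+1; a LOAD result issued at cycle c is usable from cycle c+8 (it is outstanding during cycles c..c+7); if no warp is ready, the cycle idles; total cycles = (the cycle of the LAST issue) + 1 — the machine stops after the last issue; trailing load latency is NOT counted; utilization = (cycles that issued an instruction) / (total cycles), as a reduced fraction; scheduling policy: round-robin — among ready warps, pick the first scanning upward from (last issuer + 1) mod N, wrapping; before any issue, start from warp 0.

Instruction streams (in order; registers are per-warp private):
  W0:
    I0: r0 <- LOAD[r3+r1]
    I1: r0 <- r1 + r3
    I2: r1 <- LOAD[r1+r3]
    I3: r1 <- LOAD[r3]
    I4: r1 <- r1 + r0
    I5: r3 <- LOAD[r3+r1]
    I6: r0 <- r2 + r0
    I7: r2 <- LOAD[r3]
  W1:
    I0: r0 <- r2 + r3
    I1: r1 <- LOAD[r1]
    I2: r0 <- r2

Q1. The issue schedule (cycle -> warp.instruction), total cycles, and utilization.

cycle 0: W0.I0
cycle 1: W1.I0
cycle 2: W1.I1
cycle 3: W1.I2
cycle 4: idle
cycle 5: idle
cycle 6: idle
cycle 7: idle
cycle 8: W0.I1
cycle 9: W0.I2
cycle 10: idle
cycle 11: idle
cycle 12: idle
cycle 13: idle
cycle 14: idle
cycle 15: idle
cycle 16: idle
cycle 17: W0.I3
cycle 18: idle
cycle 19: idle
cycle 20: idle
cycle 21: idle
cycle 22: idle
cycle 23: idle
cycle 24: idle
cycle 25: W0.I4
cycle 26: W0.I5
cycle 27: W0.I6
cycle 28: idle
cycle 29: idle
cycle 30: idle
cycle 31: idle
cycle 32: idle
cycle 33: idle
cycle 34: W0.I7

Answer: 35 cycles, utilization 11/35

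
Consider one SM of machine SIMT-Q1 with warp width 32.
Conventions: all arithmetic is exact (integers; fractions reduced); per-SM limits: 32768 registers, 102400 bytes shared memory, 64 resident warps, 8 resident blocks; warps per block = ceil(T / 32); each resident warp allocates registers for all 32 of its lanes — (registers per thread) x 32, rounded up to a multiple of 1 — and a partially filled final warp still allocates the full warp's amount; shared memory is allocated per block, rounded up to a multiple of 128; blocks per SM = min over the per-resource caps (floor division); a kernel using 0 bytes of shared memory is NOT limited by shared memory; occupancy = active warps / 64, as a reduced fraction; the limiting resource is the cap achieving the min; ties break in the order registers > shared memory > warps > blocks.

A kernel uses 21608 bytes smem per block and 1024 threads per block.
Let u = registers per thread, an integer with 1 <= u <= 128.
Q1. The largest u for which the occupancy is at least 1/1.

Answer: u = 16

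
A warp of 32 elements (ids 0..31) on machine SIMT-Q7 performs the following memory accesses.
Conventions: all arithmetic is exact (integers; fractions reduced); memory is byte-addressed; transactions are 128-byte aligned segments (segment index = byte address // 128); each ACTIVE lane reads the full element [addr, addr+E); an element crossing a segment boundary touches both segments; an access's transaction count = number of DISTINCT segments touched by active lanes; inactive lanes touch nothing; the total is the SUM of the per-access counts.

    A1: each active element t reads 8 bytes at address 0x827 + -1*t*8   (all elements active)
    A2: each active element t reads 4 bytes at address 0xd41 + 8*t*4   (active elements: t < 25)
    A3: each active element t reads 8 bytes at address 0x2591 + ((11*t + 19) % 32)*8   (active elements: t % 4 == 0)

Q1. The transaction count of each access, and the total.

A1: 3 transactions
A2: 7 transactions
A3: 3 transactions

Answer: 3,7,3; total 13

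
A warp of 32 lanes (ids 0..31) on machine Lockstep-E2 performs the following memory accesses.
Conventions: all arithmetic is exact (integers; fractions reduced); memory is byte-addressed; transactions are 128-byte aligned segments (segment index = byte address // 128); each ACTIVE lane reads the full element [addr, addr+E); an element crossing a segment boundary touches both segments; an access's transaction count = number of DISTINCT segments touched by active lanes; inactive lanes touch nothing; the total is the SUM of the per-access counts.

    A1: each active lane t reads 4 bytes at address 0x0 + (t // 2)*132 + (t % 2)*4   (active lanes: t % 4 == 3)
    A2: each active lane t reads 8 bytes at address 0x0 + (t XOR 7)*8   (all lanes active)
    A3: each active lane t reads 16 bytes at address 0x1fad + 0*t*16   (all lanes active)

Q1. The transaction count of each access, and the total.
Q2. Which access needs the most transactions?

A1: 8 transactions
A2: 2 transactions
A3: 1 transaction

Answer: 8,2,1; total 11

Answer: A1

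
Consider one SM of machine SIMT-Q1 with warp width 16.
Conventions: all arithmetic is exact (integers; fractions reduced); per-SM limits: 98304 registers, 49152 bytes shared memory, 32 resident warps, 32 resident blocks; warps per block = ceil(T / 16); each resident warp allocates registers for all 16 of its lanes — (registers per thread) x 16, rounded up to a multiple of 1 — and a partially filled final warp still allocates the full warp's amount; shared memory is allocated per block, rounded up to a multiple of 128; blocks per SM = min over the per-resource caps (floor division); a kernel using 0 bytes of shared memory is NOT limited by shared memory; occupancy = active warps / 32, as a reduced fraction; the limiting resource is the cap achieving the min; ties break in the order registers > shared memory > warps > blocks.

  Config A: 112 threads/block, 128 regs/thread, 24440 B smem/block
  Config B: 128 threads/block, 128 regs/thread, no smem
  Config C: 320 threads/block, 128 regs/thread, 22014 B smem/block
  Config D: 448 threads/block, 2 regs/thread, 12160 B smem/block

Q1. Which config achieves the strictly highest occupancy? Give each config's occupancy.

occupancies: A 7/16, B 1, C 5/8, D 7/8

Answer: B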